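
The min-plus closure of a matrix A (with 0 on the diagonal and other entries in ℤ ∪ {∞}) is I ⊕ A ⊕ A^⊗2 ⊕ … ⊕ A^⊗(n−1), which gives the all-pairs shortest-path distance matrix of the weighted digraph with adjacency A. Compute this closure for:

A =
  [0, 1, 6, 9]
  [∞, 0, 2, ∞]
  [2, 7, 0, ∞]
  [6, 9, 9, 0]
Closure =
  [0, 1, 3, 9]
  [4, 0, 2, 13]
  [2, 3, 0, 11]
  [6, 7, 9, 0]

This is the Floyd-Warshall all-pairs shortest-path computation. For each intermediate vertex k = 0, 1, …, 3, update dist[i][j] ← min(dist[i][j], dist[i][k] + dist[k][j]). The final matrix gives, for each (i, j), the minimum total weight of any directed path from i to j (possibly empty when i = j).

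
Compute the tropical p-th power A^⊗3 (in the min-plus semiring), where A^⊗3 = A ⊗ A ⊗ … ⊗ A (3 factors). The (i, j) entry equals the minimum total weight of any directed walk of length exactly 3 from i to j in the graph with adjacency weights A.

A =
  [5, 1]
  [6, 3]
A^⊗3 =
  [10, 7]
  [12, 9]

Each entry (A^⊗3)_ij equals the minimum over all length-3 walks i = v_0 → v_1 → … → v_3 = j of Σ_t A[v_t][v_{t+1}]. For example, for (i, j) = (0, 1) we minimise over 4 possible intermediate vertex sequences; the minimum is 7, attained along the walk 0 → 1 → 1 → 1.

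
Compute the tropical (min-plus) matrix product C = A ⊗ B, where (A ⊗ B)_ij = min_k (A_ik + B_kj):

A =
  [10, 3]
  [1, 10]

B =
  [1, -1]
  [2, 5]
A ⊗ B =
  [5, 8]
  [2, 0]

Apply the min-plus product entry-by-entry:
  C[0][0] = min over k of (A[0][0] + B[0][0] = 10 + 1 = 11, A[0][1] + B[1][0] = 3 + 2 = 5) = 5 (attained at k = 1)
  C[0][1] = min over k of (A[0][0] + B[0][1] = 10 + -1 = 9, A[0][1] + B[1][1] = 3 + 5 = 8) = 8 (attained at k = 1)
  C[1][0] = min over k of (A[1][0] + B[0][0] = 1 + 1 = 2, A[1][1] + B[1][0] = 10 + 2 = 12) = 2 (attained at k = 0)
  C[1][1] = min over k of (A[1][0] + B[0][1] = 1 + -1 = 0, A[1][1] + B[1][1] = 10 + 5 = 15) = 0 (attained at k = 0)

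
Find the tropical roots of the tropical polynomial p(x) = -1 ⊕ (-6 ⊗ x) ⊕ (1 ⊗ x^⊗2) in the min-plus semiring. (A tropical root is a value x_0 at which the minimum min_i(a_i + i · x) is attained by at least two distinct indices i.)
Roots: {-7, 5}

Each tropical root is a break point of the lower envelope of the lines y = a_i + i · x (there are 3 lines, with slopes 0, 1, ..., 2). Only the lines that attain the minimum somewhere contribute to roots; other lines are dominated. Here the surviving (envelope) indices are i = 2, i = 1, i = 0.
Intersections between consecutive envelope lines give the roots: for adjacent envelope indices i < j the intersection is x = (a_i − a_j) / (j − i). Reading off the sorted break points: {-7, 5}.
Verification: at each break x_0, at least two indices attain the minimum of min_i(a_i + i · x_0).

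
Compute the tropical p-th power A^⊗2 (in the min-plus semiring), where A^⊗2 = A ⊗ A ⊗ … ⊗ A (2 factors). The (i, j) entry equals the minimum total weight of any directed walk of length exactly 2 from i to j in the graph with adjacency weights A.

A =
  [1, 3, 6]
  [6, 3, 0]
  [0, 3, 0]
A^⊗2 =
  [2, 4, 3]
  [0, 3, 0]
  [0, 3, 0]

Each entry (A^⊗2)_ij equals the minimum over all length-2 walks i = v_0 → v_1 → … → v_2 = j of Σ_t A[v_t][v_{t+1}]. For example, for (i, j) = (0, 2) we minimise over 3 possible intermediate vertex sequences; the minimum is 3, attained along the walk 0 → 1 → 2.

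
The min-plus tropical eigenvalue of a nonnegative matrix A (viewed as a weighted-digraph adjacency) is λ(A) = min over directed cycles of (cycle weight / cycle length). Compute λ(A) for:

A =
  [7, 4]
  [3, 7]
λ(A) = 7/2

Enumerate directed cycles and compute their means (weight / length). Sample:
  cycle 0 → 0: weight = 7, length = 1, mean = 7/1 ≈ 7.000
  cycle 1 → 1: weight = 7, length = 1, mean = 7/1 ≈ 7.000
  cycle 0 → 1 → 0: weight = 7, length = 2, mean = 7/2 ≈ 3.500
  cycle 1 → 0 → 1: weight = 7, length = 2, mean = 7/2 ≈ 3.500
Minimum mean = 3.500, attained e.g. along the cycle 0 → 1 → 0 with weight 7 and length 2. So λ(A) = 7/2 = 7/2.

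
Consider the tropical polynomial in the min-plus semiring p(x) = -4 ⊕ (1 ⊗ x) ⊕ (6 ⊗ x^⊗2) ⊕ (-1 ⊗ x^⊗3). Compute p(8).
p(8) = -4

A tropical monomial a ⊗ x^⊗i evaluates to a + i · x. Evaluating each term at x = 8:
  Term 0 contributes -4 + 0 · 8 = -4
  Term 1 contributes 1 + 1 · 8 = 9
  Term 2 contributes 6 + 2 · 8 = 22
  Term 3 contributes -1 + 3 · 8 = 23
p(8) = ⊕ of these = min[-4, 9, 22, 23] = -4.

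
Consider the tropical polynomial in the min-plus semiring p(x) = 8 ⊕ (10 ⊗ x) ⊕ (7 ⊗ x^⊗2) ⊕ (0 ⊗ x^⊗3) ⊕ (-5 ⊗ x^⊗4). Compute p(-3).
p(-3) = -17

A tropical monomial a ⊗ x^⊗i evaluates to a + i · x. Evaluating each term at x = -3:
  Term 0 contributes 8 + 0 · -3 = 8
  Term 1 contributes 10 + 1 · -3 = 7
  Term 2 contributes 7 + 2 · -3 = 1
  Term 3 contributes 0 + 3 · -3 = -9
  Term 4 contributes -5 + 4 · -3 = -17
p(-3) = ⊕ of these = min[8, 7, 1, -9, -17] = -17.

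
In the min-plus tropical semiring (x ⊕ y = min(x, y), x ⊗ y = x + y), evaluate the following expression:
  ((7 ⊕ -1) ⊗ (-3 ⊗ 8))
((7 ⊕ -1) ⊗ (-3 ⊗ 8)) = 4

Expand innermost to outermost. Recall ⊕ takes the minimum of its arguments and ⊗ takes their sum. Working out the expression ((7 ⊕ -1) ⊗ (-3 ⊗ 8)) gives 4.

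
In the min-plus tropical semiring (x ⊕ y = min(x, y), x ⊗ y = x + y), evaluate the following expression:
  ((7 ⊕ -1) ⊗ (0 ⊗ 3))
((7 ⊕ -1) ⊗ (0 ⊗ 3)) = 2

Expand innermost to outermost. Recall ⊕ takes the minimum of its arguments and ⊗ takes their sum. Working out the expression ((7 ⊕ -1) ⊗ (0 ⊗ 3)) gives 2.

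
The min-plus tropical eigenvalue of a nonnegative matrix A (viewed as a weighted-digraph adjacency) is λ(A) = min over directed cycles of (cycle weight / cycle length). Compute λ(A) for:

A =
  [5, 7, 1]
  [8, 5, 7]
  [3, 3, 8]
λ(A) = 2

Enumerate directed cycles and compute their means (weight / length). Sample:
  cycle 0 → 0: weight = 5, length = 1, mean = 5/1 ≈ 5.000
  cycle 1 → 1: weight = 5, length = 1, mean = 5/1 ≈ 5.000
  cycle 2 → 2: weight = 8, length = 1, mean = 8/1 ≈ 8.000
  cycle 0 → 1 → 0: weight = 15, length = 2, mean = 15/2 ≈ 7.500
  cycle 0 → 2 → 0: weight = 4, length = 2, mean = 4/2 ≈ 2.000
  cycle 1 → 0 → 1: weight = 15, length = 2, mean = 15/2 ≈ 7.500
Minimum mean = 2.000, attained e.g. along the cycle 0 → 2 → 0 with weight 4 and length 2. So λ(A) = 4/2 = 2.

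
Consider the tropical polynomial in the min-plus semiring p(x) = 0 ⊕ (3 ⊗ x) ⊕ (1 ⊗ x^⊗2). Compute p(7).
p(7) = 0

A tropical monomial a ⊗ x^⊗i evaluates to a + i · x. Evaluating each term at x = 7:
  Term 0 contributes 0 + 0 · 7 = 0
  Term 1 contributes 3 + 1 · 7 = 10
  Term 2 contributes 1 + 2 · 7 = 15
p(7) = ⊕ of these = min[0, 10, 15] = 0.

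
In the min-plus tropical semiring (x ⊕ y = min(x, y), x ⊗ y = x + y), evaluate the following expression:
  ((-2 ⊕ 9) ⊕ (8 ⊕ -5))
((-2 ⊕ 9) ⊕ (8 ⊕ -5)) = -5

Expand innermost to outermost. Recall ⊕ takes the minimum of its arguments and ⊗ takes their sum. Working out the expression ((-2 ⊕ 9) ⊕ (8 ⊕ -5)) gives -5.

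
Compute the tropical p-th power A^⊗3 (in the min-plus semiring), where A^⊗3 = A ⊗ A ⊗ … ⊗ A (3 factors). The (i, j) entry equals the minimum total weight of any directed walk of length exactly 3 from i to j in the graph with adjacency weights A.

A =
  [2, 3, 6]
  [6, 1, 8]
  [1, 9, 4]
A^⊗3 =
  [6, 5, 10]
  [8, 3, 10]
  [5, 5, 9]

Each entry (A^⊗3)_ij equals the minimum over all length-3 walks i = v_0 → v_1 → … → v_3 = j of Σ_t A[v_t][v_{t+1}]. For example, for (i, j) = (0, 2) we minimise over 9 possible intermediate vertex sequences; the minimum is 10, attained along the walk 0 → 0 → 0 → 2.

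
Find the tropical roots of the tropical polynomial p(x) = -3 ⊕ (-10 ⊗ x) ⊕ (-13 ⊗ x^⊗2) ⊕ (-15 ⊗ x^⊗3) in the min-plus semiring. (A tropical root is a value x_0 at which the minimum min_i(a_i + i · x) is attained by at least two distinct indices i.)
Roots: {2, 3, 7}

Each tropical root is a break point of the lower envelope of the lines y = a_i + i · x (there are 4 lines, with slopes 0, 1, ..., 3). Only the lines that attain the minimum somewhere contribute to roots; other lines are dominated. Here the surviving (envelope) indices are i = 3, i = 2, i = 1, i = 0.
Intersections between consecutive envelope lines give the roots: for adjacent envelope indices i < j the intersection is x = (a_i − a_j) / (j − i). Reading off the sorted break points: {2, 3, 7}.
Verification: at each break x_0, at least two indices attain the minimum of min_i(a_i + i · x_0).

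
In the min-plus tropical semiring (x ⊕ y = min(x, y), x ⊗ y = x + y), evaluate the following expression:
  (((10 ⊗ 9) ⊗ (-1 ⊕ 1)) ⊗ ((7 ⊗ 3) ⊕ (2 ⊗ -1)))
(((10 ⊗ 9) ⊗ (-1 ⊕ 1)) ⊗ ((7 ⊗ 3) ⊕ (2 ⊗ -1))) = 19

Expand innermost to outermost. Recall ⊕ takes the minimum of its arguments and ⊗ takes their sum. Working out the expression (((10 ⊗ 9) ⊗ (-1 ⊕ 1)) ⊗ ((7 ⊗ 3) ⊕ (2 ⊗ -1))) gives 19.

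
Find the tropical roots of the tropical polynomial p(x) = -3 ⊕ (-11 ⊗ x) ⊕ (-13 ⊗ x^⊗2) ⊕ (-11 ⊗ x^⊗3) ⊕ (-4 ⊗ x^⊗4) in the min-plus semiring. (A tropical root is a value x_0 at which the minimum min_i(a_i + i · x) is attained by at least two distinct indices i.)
Roots: {-7, -2, 2, 8}

Each tropical root is a break point of the lower envelope of the lines y = a_i + i · x (there are 5 lines, with slopes 0, 1, ..., 4). Only the lines that attain the minimum somewhere contribute to roots; other lines are dominated. Here the surviving (envelope) indices are i = 4, i = 3, i = 2, i = 1, i = 0.
Intersections between consecutive envelope lines give the roots: for adjacent envelope indices i < j the intersection is x = (a_i − a_j) / (j − i). Reading off the sorted break points: {-7, -2, 2, 8}.
Verification: at each break x_0, at least two indices attain the minimum of min_i(a_i + i · x_0).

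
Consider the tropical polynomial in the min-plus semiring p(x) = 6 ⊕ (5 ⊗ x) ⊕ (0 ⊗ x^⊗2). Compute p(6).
p(6) = 6

A tropical monomial a ⊗ x^⊗i evaluates to a + i · x. Evaluating each term at x = 6:
  Term 0 contributes 6 + 0 · 6 = 6
  Term 1 contributes 5 + 1 · 6 = 11
  Term 2 contributes 0 + 2 · 6 = 12
p(6) = ⊕ of these = min[6, 11, 12] = 6.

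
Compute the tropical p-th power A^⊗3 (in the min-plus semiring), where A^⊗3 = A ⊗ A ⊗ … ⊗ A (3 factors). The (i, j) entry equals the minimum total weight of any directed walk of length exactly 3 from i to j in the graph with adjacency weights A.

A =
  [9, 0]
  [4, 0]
A^⊗3 =
  [4, 0]
  [4, 0]

Each entry (A^⊗3)_ij equals the minimum over all length-3 walks i = v_0 → v_1 → … → v_3 = j of Σ_t A[v_t][v_{t+1}]. For example, for (i, j) = (0, 1) we minimise over 4 possible intermediate vertex sequences; the minimum is 0, attained along the walk 0 → 1 → 1 → 1.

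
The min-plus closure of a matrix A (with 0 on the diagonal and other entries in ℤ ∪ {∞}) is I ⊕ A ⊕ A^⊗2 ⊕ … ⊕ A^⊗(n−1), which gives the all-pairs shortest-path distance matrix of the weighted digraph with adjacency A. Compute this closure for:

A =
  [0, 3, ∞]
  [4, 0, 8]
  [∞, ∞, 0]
Closure =
  [0, 3, 11]
  [4, 0, 8]
  [∞, ∞, 0]

This is the Floyd-Warshall all-pairs shortest-path computation. For each intermediate vertex k = 0, 1, …, 2, update dist[i][j] ← min(dist[i][j], dist[i][k] + dist[k][j]). The final matrix gives, for each (i, j), the minimum total weight of any directed path from i to j (possibly empty when i = j).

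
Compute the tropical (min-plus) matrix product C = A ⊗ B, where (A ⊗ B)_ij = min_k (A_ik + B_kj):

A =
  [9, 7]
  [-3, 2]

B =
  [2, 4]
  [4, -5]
A ⊗ B =
  [11, 2]
  [-1, -3]

Apply the min-plus product entry-by-entry:
  C[0][0] = min over k of (A[0][0] + B[0][0] = 9 + 2 = 11, A[0][1] + B[1][0] = 7 + 4 = 11) = 11 (attained at k = 0)
  C[0][1] = min over k of (A[0][0] + B[0][1] = 9 + 4 = 13, A[0][1] + B[1][1] = 7 + -5 = 2) = 2 (attained at k = 1)
  C[1][0] = min over k of (A[1][0] + B[0][0] = -3 + 2 = -1, A[1][1] + B[1][0] = 2 + 4 = 6) = -1 (attained at k = 0)
  C[1][1] = min over k of (A[1][0] + B[0][1] = -3 + 4 = 1, A[1][1] + B[1][1] = 2 + -5 = -3) = -3 (attained at k = 1)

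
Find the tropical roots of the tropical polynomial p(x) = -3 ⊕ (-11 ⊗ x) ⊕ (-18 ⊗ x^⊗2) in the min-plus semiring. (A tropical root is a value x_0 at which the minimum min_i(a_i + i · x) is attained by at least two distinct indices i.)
Roots: {7, 8}

Each tropical root is a break point of the lower envelope of the lines y = a_i + i · x (there are 3 lines, with slopes 0, 1, ..., 2). Only the lines that attain the minimum somewhere contribute to roots; other lines are dominated. Here the surviving (envelope) indices are i = 2, i = 1, i = 0.
Intersections between consecutive envelope lines give the roots: for adjacent envelope indices i < j the intersection is x = (a_i − a_j) / (j − i). Reading off the sorted break points: {7, 8}.
Verification: at each break x_0, at least two indices attain the minimum of min_i(a_i + i · x_0).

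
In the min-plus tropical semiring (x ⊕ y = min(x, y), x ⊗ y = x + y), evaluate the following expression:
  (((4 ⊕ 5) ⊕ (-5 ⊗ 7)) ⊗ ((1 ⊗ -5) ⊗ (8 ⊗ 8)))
(((4 ⊕ 5) ⊕ (-5 ⊗ 7)) ⊗ ((1 ⊗ -5) ⊗ (8 ⊗ 8))) = 14

Expand innermost to outermost. Recall ⊕ takes the minimum of its arguments and ⊗ takes their sum. Working out the expression (((4 ⊕ 5) ⊕ (-5 ⊗ 7)) ⊗ ((1 ⊗ -5) ⊗ (8 ⊗ 8))) gives 14.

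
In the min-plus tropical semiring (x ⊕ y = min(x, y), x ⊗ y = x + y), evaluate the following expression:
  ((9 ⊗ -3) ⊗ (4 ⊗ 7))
((9 ⊗ -3) ⊗ (4 ⊗ 7)) = 17

Expand innermost to outermost. Recall ⊕ takes the minimum of its arguments and ⊗ takes their sum. Working out the expression ((9 ⊗ -3) ⊗ (4 ⊗ 7)) gives 17.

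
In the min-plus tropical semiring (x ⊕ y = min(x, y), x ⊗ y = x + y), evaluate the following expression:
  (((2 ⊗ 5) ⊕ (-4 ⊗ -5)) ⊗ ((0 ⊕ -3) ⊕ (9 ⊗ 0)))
(((2 ⊗ 5) ⊕ (-4 ⊗ -5)) ⊗ ((0 ⊕ -3) ⊕ (9 ⊗ 0))) = -12

Expand innermost to outermost. Recall ⊕ takes the minimum of its arguments and ⊗ takes their sum. Working out the expression (((2 ⊗ 5) ⊕ (-4 ⊗ -5)) ⊗ ((0 ⊕ -3) ⊕ (9 ⊗ 0))) gives -12.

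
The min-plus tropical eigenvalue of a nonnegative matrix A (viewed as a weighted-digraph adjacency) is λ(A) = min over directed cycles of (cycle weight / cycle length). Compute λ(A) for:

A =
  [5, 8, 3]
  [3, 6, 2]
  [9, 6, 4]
λ(A) = 4

Enumerate directed cycles and compute their means (weight / length). Sample:
  cycle 0 → 0: weight = 5, length = 1, mean = 5/1 ≈ 5.000
  cycle 1 → 1: weight = 6, length = 1, mean = 6/1 ≈ 6.000
  cycle 2 → 2: weight = 4, length = 1, mean = 4/1 ≈ 4.000
  cycle 0 → 1 → 0: weight = 11, length = 2, mean = 11/2 ≈ 5.500
  cycle 0 → 2 → 0: weight = 12, length = 2, mean = 12/2 ≈ 6.000
  cycle 1 → 0 → 1: weight = 11, length = 2, mean = 11/2 ≈ 5.500
Minimum mean = 4.000, attained e.g. along the cycle 2 → 2 with weight 4 and length 1. So λ(A) = 4/1 = 4.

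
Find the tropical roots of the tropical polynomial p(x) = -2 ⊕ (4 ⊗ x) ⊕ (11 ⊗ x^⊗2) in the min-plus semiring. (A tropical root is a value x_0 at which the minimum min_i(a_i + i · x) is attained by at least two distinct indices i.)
Roots: {-7, -6}

Each tropical root is a break point of the lower envelope of the lines y = a_i + i · x (there are 3 lines, with slopes 0, 1, ..., 2). Only the lines that attain the minimum somewhere contribute to roots; other lines are dominated. Here the surviving (envelope) indices are i = 2, i = 1, i = 0.
Intersections between consecutive envelope lines give the roots: for adjacent envelope indices i < j the intersection is x = (a_i − a_j) / (j − i). Reading off the sorted break points: {-7, -6}.
Verification: at each break x_0, at least two indices attain the minimum of min_i(a_i + i · x_0).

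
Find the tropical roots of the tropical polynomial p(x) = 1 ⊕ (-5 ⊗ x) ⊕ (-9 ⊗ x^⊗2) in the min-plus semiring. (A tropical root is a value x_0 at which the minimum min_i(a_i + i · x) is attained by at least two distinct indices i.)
Roots: {4, 6}

Each tropical root is a break point of the lower envelope of the lines y = a_i + i · x (there are 3 lines, with slopes 0, 1, ..., 2). Only the lines that attain the minimum somewhere contribute to roots; other lines are dominated. Here the surviving (envelope) indices are i = 2, i = 1, i = 0.
Intersections between consecutive envelope lines give the roots: for adjacent envelope indices i < j the intersection is x = (a_i − a_j) / (j − i). Reading off the sorted break points: {4, 6}.
Verification: at each break x_0, at least two indices attain the minimum of min_i(a_i + i · x_0).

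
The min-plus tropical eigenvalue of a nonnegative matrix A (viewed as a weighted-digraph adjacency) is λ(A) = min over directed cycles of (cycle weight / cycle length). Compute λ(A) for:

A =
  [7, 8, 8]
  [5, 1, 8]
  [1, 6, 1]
λ(A) = 1

Enumerate directed cycles and compute their means (weight / length). Sample:
  cycle 0 → 0: weight = 7, length = 1, mean = 7/1 ≈ 7.000
  cycle 1 → 1: weight = 1, length = 1, mean = 1/1 ≈ 1.000
  cycle 2 → 2: weight = 1, length = 1, mean = 1/1 ≈ 1.000
  cycle 0 → 1 → 0: weight = 13, length = 2, mean = 13/2 ≈ 6.500
  cycle 0 → 2 → 0: weight = 9, length = 2, mean = 9/2 ≈ 4.500
  cycle 1 → 0 → 1: weight = 13, length = 2, mean = 13/2 ≈ 6.500
Minimum mean = 1.000, attained e.g. along the cycle 1 → 1 with weight 1 and length 1. So λ(A) = 1/1 = 1.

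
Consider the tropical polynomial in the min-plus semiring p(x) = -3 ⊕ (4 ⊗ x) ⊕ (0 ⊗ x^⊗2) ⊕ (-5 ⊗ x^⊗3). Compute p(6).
p(6) = -3

A tropical monomial a ⊗ x^⊗i evaluates to a + i · x. Evaluating each term at x = 6:
  Term 0 contributes -3 + 0 · 6 = -3
  Term 1 contributes 4 + 1 · 6 = 10
  Term 2 contributes 0 + 2 · 6 = 12
  Term 3 contributes -5 + 3 · 6 = 13
p(6) = ⊕ of these = min[-3, 10, 12, 13] = -3.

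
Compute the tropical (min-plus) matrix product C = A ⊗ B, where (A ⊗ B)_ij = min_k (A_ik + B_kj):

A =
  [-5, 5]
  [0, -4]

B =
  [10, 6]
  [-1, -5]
A ⊗ B =
  [4, 0]
  [-5, -9]

Apply the min-plus product entry-by-entry:
  C[0][0] = min over k of (A[0][0] + B[0][0] = -5 + 10 = 5, A[0][1] + B[1][0] = 5 + -1 = 4) = 4 (attained at k = 1)
  C[0][1] = min over k of (A[0][0] + B[0][1] = -5 + 6 = 1, A[0][1] + B[1][1] = 5 + -5 = 0) = 0 (attained at k = 1)
  C[1][0] = min over k of (A[1][0] + B[0][0] = 0 + 10 = 10, A[1][1] + B[1][0] = -4 + -1 = -5) = -5 (attained at k = 1)
  C[1][1] = min over k of (A[1][0] + B[0][1] = 0 + 6 = 6, A[1][1] + B[1][1] = -4 + -5 = -9) = -9 (attained at k = 1)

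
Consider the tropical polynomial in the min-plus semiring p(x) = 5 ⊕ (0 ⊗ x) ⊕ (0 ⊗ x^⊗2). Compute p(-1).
p(-1) = -2

A tropical monomial a ⊗ x^⊗i evaluates to a + i · x. Evaluating each term at x = -1:
  Term 0 contributes 5 + 0 · -1 = 5
  Term 1 contributes 0 + 1 · -1 = -1
  Term 2 contributes 0 + 2 · -1 = -2
p(-1) = ⊕ of these = min[5, -1, -2] = -2.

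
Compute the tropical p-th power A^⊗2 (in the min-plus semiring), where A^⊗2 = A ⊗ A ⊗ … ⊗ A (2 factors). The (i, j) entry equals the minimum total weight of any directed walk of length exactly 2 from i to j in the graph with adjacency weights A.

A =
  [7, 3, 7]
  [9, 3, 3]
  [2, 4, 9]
A^⊗2 =
  [9, 6, 6]
  [5, 6, 6]
  [9, 5, 7]

Each entry (A^⊗2)_ij equals the minimum over all length-2 walks i = v_0 → v_1 → … → v_2 = j of Σ_t A[v_t][v_{t+1}]. For example, for (i, j) = (0, 2) we minimise over 3 possible intermediate vertex sequences; the minimum is 6, attained along the walk 0 → 1 → 2.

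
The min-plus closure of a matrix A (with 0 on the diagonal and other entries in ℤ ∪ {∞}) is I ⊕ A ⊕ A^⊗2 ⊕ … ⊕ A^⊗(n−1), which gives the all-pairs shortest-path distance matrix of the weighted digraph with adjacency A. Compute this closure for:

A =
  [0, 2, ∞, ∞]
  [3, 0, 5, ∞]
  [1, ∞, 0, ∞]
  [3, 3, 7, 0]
Closure =
  [0, 2, 7, ∞]
  [3, 0, 5, ∞]
  [1, 3, 0, ∞]
  [3, 3, 7, 0]

This is the Floyd-Warshall all-pairs shortest-path computation. For each intermediate vertex k = 0, 1, …, 3, update dist[i][j] ← min(dist[i][j], dist[i][k] + dist[k][j]). The final matrix gives, for each (i, j), the minimum total weight of any directed path from i to j (possibly empty when i = j).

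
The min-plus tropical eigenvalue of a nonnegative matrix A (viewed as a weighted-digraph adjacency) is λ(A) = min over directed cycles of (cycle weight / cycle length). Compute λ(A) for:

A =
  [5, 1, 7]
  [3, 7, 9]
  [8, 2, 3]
λ(A) = 2

Enumerate directed cycles and compute their means (weight / length). Sample:
  cycle 0 → 0: weight = 5, length = 1, mean = 5/1 ≈ 5.000
  cycle 1 → 1: weight = 7, length = 1, mean = 7/1 ≈ 7.000
  cycle 2 → 2: weight = 3, length = 1, mean = 3/1 ≈ 3.000
  cycle 0 → 1 → 0: weight = 4, length = 2, mean = 4/2 ≈ 2.000
  cycle 0 → 2 → 0: weight = 15, length = 2, mean = 15/2 ≈ 7.500
  cycle 1 → 0 → 1: weight = 4, length = 2, mean = 4/2 ≈ 2.000
Minimum mean = 2.000, attained e.g. along the cycle 0 → 1 → 0 with weight 4 and length 2. So λ(A) = 4/2 = 2.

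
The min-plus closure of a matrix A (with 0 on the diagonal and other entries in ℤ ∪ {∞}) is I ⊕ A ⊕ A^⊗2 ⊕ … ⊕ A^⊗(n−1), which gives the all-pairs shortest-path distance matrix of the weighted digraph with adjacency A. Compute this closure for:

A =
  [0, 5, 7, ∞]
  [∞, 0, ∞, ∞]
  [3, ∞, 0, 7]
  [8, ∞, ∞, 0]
Closure =
  [0, 5, 7, 14]
  [∞, 0, ∞, ∞]
  [3, 8, 0, 7]
  [8, 13, 15, 0]

This is the Floyd-Warshall all-pairs shortest-path computation. For each intermediate vertex k = 0, 1, …, 3, update dist[i][j] ← min(dist[i][j], dist[i][k] + dist[k][j]). The final matrix gives, for each (i, j), the minimum total weight of any directed path from i to j (possibly empty when i = j).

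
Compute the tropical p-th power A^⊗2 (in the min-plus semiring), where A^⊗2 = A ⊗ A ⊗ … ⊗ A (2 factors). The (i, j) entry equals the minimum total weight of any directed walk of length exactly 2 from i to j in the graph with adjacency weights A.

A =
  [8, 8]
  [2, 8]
A^⊗2 =
  [10, 16]
  [10, 10]

Each entry (A^⊗2)_ij equals the minimum over all length-2 walks i = v_0 → v_1 → … → v_2 = j of Σ_t A[v_t][v_{t+1}]. For example, for (i, j) = (0, 1) we minimise over 2 possible intermediate vertex sequences; the minimum is 16, attained along the walk 0 → 0 → 1.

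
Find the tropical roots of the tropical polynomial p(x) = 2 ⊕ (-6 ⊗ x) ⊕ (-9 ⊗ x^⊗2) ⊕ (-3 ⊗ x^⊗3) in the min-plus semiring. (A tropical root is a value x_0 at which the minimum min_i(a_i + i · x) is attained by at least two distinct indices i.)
Roots: {-6, 3, 8}

Each tropical root is a break point of the lower envelope of the lines y = a_i + i · x (there are 4 lines, with slopes 0, 1, ..., 3). Only the lines that attain the minimum somewhere contribute to roots; other lines are dominated. Here the surviving (envelope) indices are i = 3, i = 2, i = 1, i = 0.
Intersections between consecutive envelope lines give the roots: for adjacent envelope indices i < j the intersection is x = (a_i − a_j) / (j − i). Reading off the sorted break points: {-6, 3, 8}.
Verification: at each break x_0, at least two indices attain the minimum of min_i(a_i + i · x_0).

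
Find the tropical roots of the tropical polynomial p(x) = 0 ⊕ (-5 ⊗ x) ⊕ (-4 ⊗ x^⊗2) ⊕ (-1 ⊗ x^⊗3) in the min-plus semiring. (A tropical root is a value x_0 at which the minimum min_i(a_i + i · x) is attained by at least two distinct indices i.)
Roots: {-3, -1, 5}

Each tropical root is a break point of the lower envelope of the lines y = a_i + i · x (there are 4 lines, with slopes 0, 1, ..., 3). Only the lines that attain the minimum somewhere contribute to roots; other lines are dominated. Here the surviving (envelope) indices are i = 3, i = 2, i = 1, i = 0.
Intersections between consecutive envelope lines give the roots: for adjacent envelope indices i < j the intersection is x = (a_i − a_j) / (j − i). Reading off the sorted break points: {-3, -1, 5}.
Verification: at each break x_0, at least two indices attain the minimum of min_i(a_i + i · x_0).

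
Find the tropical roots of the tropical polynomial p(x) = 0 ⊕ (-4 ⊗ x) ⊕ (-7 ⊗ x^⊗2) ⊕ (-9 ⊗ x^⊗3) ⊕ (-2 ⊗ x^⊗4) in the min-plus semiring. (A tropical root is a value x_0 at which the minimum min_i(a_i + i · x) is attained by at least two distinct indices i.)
Roots: {-7, 2, 3, 4}

Each tropical root is a break point of the lower envelope of the lines y = a_i + i · x (there are 5 lines, with slopes 0, 1, ..., 4). Only the lines that attain the minimum somewhere contribute to roots; other lines are dominated. Here the surviving (envelope) indices are i = 4, i = 3, i = 2, i = 1, i = 0.
Intersections between consecutive envelope lines give the roots: for adjacent envelope indices i < j the intersection is x = (a_i − a_j) / (j − i). Reading off the sorted break points: {-7, 2, 3, 4}.
Verification: at each break x_0, at least two indices attain the minimum of min_i(a_i + i · x_0).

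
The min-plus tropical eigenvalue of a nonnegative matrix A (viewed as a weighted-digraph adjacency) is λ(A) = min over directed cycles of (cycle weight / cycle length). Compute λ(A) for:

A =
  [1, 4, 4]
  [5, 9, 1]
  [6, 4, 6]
λ(A) = 1

Enumerate directed cycles and compute their means (weight / length). Sample:
  cycle 0 → 0: weight = 1, length = 1, mean = 1/1 ≈ 1.000
  cycle 1 → 1: weight = 9, length = 1, mean = 9/1 ≈ 9.000
  cycle 2 → 2: weight = 6, length = 1, mean = 6/1 ≈ 6.000
  cycle 0 → 1 → 0: weight = 9, length = 2, mean = 9/2 ≈ 4.500
  cycle 0 → 2 → 0: weight = 10, length = 2, mean = 10/2 ≈ 5.000
  cycle 1 → 0 → 1: weight = 9, length = 2, mean = 9/2 ≈ 4.500
Minimum mean = 1.000, attained e.g. along the cycle 0 → 0 with weight 1 and length 1. So λ(A) = 1/1 = 1.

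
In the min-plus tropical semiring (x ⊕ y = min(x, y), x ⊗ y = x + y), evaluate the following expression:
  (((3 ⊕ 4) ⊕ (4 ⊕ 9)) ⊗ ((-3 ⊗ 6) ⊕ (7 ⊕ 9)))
(((3 ⊕ 4) ⊕ (4 ⊕ 9)) ⊗ ((-3 ⊗ 6) ⊕ (7 ⊕ 9))) = 6

Expand innermost to outermost. Recall ⊕ takes the minimum of its arguments and ⊗ takes their sum. Working out the expression (((3 ⊕ 4) ⊕ (4 ⊕ 9)) ⊗ ((-3 ⊗ 6) ⊕ (7 ⊕ 9))) gives 6.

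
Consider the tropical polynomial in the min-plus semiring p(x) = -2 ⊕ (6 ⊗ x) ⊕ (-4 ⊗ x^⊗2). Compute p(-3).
p(-3) = -10

A tropical monomial a ⊗ x^⊗i evaluates to a + i · x. Evaluating each term at x = -3:
  Term 0 contributes -2 + 0 · -3 = -2
  Term 1 contributes 6 + 1 · -3 = 3
  Term 2 contributes -4 + 2 · -3 = -10
p(-3) = ⊕ of these = min[-2, 3, -10] = -10.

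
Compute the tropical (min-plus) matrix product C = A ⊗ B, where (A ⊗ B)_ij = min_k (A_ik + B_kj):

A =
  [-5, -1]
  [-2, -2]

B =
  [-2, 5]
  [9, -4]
A ⊗ B =
  [-7, -5]
  [-4, -6]

Apply the min-plus product entry-by-entry:
  C[0][0] = min over k of (A[0][0] + B[0][0] = -5 + -2 = -7, A[0][1] + B[1][0] = -1 + 9 = 8) = -7 (attained at k = 0)
  C[0][1] = min over k of (A[0][0] + B[0][1] = -5 + 5 = 0, A[0][1] + B[1][1] = -1 + -4 = -5) = -5 (attained at k = 1)
  C[1][0] = min over k of (A[1][0] + B[0][0] = -2 + -2 = -4, A[1][1] + B[1][0] = -2 + 9 = 7) = -4 (attained at k = 0)
  C[1][1] = min over k of (A[1][0] + B[0][1] = -2 + 5 = 3, A[1][1] + B[1][1] = -2 + -4 = -6) = -6 (attained at k = 1)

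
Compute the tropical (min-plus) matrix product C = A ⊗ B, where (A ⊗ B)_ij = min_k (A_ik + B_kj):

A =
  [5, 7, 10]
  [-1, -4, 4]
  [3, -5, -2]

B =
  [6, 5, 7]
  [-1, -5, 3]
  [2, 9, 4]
A ⊗ B =
  [6, 2, 10]
  [-5, -9, -1]
  [-6, -10, -2]

Apply the min-plus product entry-by-entry:
  C[0][0] = min over k of (A[0][0] + B[0][0] = 5 + 6 = 11, A[0][1] + B[1][0] = 7 + -1 = 6, A[0][2] + B[2][0] = 10 + 2 = 12) = 6 (attained at k = 1)
  C[0][1] = min over k of (A[0][0] + B[0][1] = 5 + 5 = 10, A[0][1] + B[1][1] = 7 + -5 = 2, A[0][2] + B[2][1] = 10 + 9 = 19) = 2 (attained at k = 1)
  C[0][2] = min over k of (A[0][0] + B[0][2] = 5 + 7 = 12, A[0][1] + B[1][2] = 7 + 3 = 10, A[0][2] + B[2][2] = 10 + 4 = 14) = 10 (attained at k = 1)
  C[1][0] = min over k of (A[1][0] + B[0][0] = -1 + 6 = 5, A[1][1] + B[1][0] = -4 + -1 = -5, A[1][2] + B[2][0] = 4 + 2 = 6) = -5 (attained at k = 1)
  C[1][1] = min over k of (A[1][0] + B[0][1] = -1 + 5 = 4, A[1][1] + B[1][1] = -4 + -5 = -9, A[1][2] + B[2][1] = 4 + 9 = 13) = -9 (attained at k = 1)
  C[1][2] = min over k of (A[1][0] + B[0][2] = -1 + 7 = 6, A[1][1] + B[1][2] = -4 + 3 = -1, A[1][2] + B[2][2] = 4 + 4 = 8) = -1 (attained at k = 1)
  C[2][0] = min over k of (A[2][0] + B[0][0] = 3 + 6 = 9, A[2][1] + B[1][0] = -5 + -1 = -6, A[2][2] + B[2][0] = -2 + 2 = 0) = -6 (attained at k = 1)
  C[2][1] = min over k of (A[2][0] + B[0][1] = 3 + 5 = 8, A[2][1] + B[1][1] = -5 + -5 = -10, A[2][2] + B[2][1] = -2 + 9 = 7) = -10 (attained at k = 1)
  C[2][2] = min over k of (A[2][0] + B[0][2] = 3 + 7 = 10, A[2][1] + B[1][2] = -5 + 3 = -2, A[2][2] + B[2][2] = -2 + 4 = 2) = -2 (attained at k = 1)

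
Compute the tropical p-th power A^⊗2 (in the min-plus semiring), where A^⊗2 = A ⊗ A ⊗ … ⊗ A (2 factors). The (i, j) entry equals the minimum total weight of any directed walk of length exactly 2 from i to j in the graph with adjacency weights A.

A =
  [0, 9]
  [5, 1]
A^⊗2 =
  [0, 9]
  [5, 2]

Each entry (A^⊗2)_ij equals the minimum over all length-2 walks i = v_0 → v_1 → … → v_2 = j of Σ_t A[v_t][v_{t+1}]. For example, for (i, j) = (0, 1) we minimise over 2 possible intermediate vertex sequences; the minimum is 9, attained along the walk 0 → 0 → 1.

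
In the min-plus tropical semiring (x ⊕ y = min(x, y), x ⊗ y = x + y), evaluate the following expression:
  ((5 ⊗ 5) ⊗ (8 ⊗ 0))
((5 ⊗ 5) ⊗ (8 ⊗ 0)) = 18

Expand innermost to outermost. Recall ⊕ takes the minimum of its arguments and ⊗ takes their sum. Working out the expression ((5 ⊗ 5) ⊗ (8 ⊗ 0)) gives 18.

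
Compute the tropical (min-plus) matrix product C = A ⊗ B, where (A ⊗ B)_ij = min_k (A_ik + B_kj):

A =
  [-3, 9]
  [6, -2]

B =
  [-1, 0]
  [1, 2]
A ⊗ B =
  [-4, -3]
  [-1, 0]

Apply the min-plus product entry-by-entry:
  C[0][0] = min over k of (A[0][0] + B[0][0] = -3 + -1 = -4, A[0][1] + B[1][0] = 9 + 1 = 10) = -4 (attained at k = 0)
  C[0][1] = min over k of (A[0][0] + B[0][1] = -3 + 0 = -3, A[0][1] + B[1][1] = 9 + 2 = 11) = -3 (attained at k = 0)
  C[1][0] = min over k of (A[1][0] + B[0][0] = 6 + -1 = 5, A[1][1] + B[1][0] = -2 + 1 = -1) = -1 (attained at k = 1)
  C[1][1] = min over k of (A[1][0] + B[0][1] = 6 + 0 = 6, A[1][1] + B[1][1] = -2 + 2 = 0) = 0 (attained at k = 1)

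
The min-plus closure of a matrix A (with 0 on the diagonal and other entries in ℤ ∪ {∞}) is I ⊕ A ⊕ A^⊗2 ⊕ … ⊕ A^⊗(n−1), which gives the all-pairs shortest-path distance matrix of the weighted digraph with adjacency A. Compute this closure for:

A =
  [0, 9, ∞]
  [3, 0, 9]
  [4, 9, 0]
Closure =
  [0, 9, 18]
  [3, 0, 9]
  [4, 9, 0]

This is the Floyd-Warshall all-pairs shortest-path computation. For each intermediate vertex k = 0, 1, …, 2, update dist[i][j] ← min(dist[i][j], dist[i][k] + dist[k][j]). The final matrix gives, for each (i, j), the minimum total weight of any directed path from i to j (possibly empty when i = j).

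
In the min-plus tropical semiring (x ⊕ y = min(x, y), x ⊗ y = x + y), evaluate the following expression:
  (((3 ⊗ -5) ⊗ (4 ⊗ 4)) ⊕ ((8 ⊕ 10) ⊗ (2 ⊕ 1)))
(((3 ⊗ -5) ⊗ (4 ⊗ 4)) ⊕ ((8 ⊕ 10) ⊗ (2 ⊕ 1))) = 6

Expand innermost to outermost. Recall ⊕ takes the minimum of its arguments and ⊗ takes their sum. Working out the expression (((3 ⊗ -5) ⊗ (4 ⊗ 4)) ⊕ ((8 ⊕ 10) ⊗ (2 ⊕ 1))) gives 6.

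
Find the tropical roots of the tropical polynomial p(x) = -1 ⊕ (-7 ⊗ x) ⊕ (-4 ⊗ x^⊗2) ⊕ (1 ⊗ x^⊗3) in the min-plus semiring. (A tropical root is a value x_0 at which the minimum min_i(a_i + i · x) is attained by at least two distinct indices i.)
Roots: {-5, -3, 6}

Each tropical root is a break point of the lower envelope of the lines y = a_i + i · x (there are 4 lines, with slopes 0, 1, ..., 3). Only the lines that attain the minimum somewhere contribute to roots; other lines are dominated. Here the surviving (envelope) indices are i = 3, i = 2, i = 1, i = 0.
Intersections between consecutive envelope lines give the roots: for adjacent envelope indices i < j the intersection is x = (a_i − a_j) / (j − i). Reading off the sorted break points: {-5, -3, 6}.
Verification: at each break x_0, at least two indices attain the minimum of min_i(a_i + i · x_0).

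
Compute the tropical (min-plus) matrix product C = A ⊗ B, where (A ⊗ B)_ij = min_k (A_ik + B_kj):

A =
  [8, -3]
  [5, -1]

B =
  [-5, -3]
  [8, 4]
A ⊗ B =
  [3, 1]
  [0, 2]

Apply the min-plus product entry-by-entry:
  C[0][0] = min over k of (A[0][0] + B[0][0] = 8 + -5 = 3, A[0][1] + B[1][0] = -3 + 8 = 5) = 3 (attained at k = 0)
  C[0][1] = min over k of (A[0][0] + B[0][1] = 8 + -3 = 5, A[0][1] + B[1][1] = -3 + 4 = 1) = 1 (attained at k = 1)
  C[1][0] = min over k of (A[1][0] + B[0][0] = 5 + -5 = 0, A[1][1] + B[1][0] = -1 + 8 = 7) = 0 (attained at k = 0)
  C[1][1] = min over k of (A[1][0] + B[0][1] = 5 + -3 = 2, A[1][1] + B[1][1] = -1 + 4 = 3) = 2 (attained at k = 0)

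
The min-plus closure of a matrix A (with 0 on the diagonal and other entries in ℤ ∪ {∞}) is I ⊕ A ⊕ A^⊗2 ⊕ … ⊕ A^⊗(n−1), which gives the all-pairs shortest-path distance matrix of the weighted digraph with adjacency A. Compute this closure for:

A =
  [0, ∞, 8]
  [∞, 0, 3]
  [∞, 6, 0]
Closure =
  [0, 14, 8]
  [∞, 0, 3]
  [∞, 6, 0]

This is the Floyd-Warshall all-pairs shortest-path computation. For each intermediate vertex k = 0, 1, …, 2, update dist[i][j] ← min(dist[i][j], dist[i][k] + dist[k][j]). The final matrix gives, for each (i, j), the minimum total weight of any directed path from i to j (possibly empty when i = j).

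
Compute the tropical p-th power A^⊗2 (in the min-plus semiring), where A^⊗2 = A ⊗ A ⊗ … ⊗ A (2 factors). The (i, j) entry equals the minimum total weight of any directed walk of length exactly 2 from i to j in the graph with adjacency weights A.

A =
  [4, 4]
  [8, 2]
A^⊗2 =
  [8, 6]
  [10, 4]

Each entry (A^⊗2)_ij equals the minimum over all length-2 walks i = v_0 → v_1 → … → v_2 = j of Σ_t A[v_t][v_{t+1}]. For example, for (i, j) = (0, 1) we minimise over 2 possible intermediate vertex sequences; the minimum is 6, attained along the walk 0 → 1 → 1.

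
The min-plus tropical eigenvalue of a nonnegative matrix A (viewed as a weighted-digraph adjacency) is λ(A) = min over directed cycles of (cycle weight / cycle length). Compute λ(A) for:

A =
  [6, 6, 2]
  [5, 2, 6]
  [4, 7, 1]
λ(A) = 1

Enumerate directed cycles and compute their means (weight / length). Sample:
  cycle 0 → 0: weight = 6, length = 1, mean = 6/1 ≈ 6.000
  cycle 1 → 1: weight = 2, length = 1, mean = 2/1 ≈ 2.000
  cycle 2 → 2: weight = 1, length = 1, mean = 1/1 ≈ 1.000
  cycle 0 → 1 → 0: weight = 11, length = 2, mean = 11/2 ≈ 5.500
  cycle 0 → 2 → 0: weight = 6, length = 2, mean = 6/2 ≈ 3.000
  cycle 1 → 0 → 1: weight = 11, length = 2, mean = 11/2 ≈ 5.500
Minimum mean = 1.000, attained e.g. along the cycle 2 → 2 with weight 1 and length 1. So λ(A) = 1/1 = 1.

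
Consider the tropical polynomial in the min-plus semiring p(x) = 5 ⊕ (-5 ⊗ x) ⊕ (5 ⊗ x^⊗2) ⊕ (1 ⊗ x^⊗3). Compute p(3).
p(3) = -2

A tropical monomial a ⊗ x^⊗i evaluates to a + i · x. Evaluating each term at x = 3:
  Term 0 contributes 5 + 0 · 3 = 5
  Term 1 contributes -5 + 1 · 3 = -2
  Term 2 contributes 5 + 2 · 3 = 11
  Term 3 contributes 1 + 3 · 3 = 10
p(3) = ⊕ of these = min[5, -2, 11, 10] = -2.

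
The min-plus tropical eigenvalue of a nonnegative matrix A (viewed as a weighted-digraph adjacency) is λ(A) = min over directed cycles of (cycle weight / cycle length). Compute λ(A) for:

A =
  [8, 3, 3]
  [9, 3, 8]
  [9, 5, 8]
λ(A) = 3

Enumerate directed cycles and compute their means (weight / length). Sample:
  cycle 0 → 0: weight = 8, length = 1, mean = 8/1 ≈ 8.000
  cycle 1 → 1: weight = 3, length = 1, mean = 3/1 ≈ 3.000
  cycle 2 → 2: weight = 8, length = 1, mean = 8/1 ≈ 8.000
  cycle 0 → 1 → 0: weight = 12, length = 2, mean = 12/2 ≈ 6.000
  cycle 0 → 2 → 0: weight = 12, length = 2, mean = 12/2 ≈ 6.000
  cycle 1 → 0 → 1: weight = 12, length = 2, mean = 12/2 ≈ 6.000
Minimum mean = 3.000, attained e.g. along the cycle 1 → 1 with weight 3 and length 1. So λ(A) = 3/1 = 3.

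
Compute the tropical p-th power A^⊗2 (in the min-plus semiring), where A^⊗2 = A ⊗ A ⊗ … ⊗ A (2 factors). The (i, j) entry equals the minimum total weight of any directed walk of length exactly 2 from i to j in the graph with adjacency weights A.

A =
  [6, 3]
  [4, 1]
A^⊗2 =
  [7, 4]
  [5, 2]

Each entry (A^⊗2)_ij equals the minimum over all length-2 walks i = v_0 → v_1 → … → v_2 = j of Σ_t A[v_t][v_{t+1}]. For example, for (i, j) = (0, 1) we minimise over 2 possible intermediate vertex sequences; the minimum is 4, attained along the walk 0 → 1 → 1.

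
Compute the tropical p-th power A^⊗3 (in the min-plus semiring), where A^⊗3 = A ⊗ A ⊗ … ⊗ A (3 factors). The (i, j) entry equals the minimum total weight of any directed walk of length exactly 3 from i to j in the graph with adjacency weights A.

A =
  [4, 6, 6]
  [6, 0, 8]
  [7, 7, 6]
A^⊗3 =
  [12, 6, 14]
  [6, 0, 8]
  [13, 7, 15]

Each entry (A^⊗3)_ij equals the minimum over all length-3 walks i = v_0 → v_1 → … → v_3 = j of Σ_t A[v_t][v_{t+1}]. For example, for (i, j) = (0, 2) we minimise over 9 possible intermediate vertex sequences; the minimum is 14, attained along the walk 0 → 0 → 0 → 2.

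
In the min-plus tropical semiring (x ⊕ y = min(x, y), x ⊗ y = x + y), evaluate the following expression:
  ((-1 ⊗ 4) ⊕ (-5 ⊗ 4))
((-1 ⊗ 4) ⊕ (-5 ⊗ 4)) = -1

Expand innermost to outermost. Recall ⊕ takes the minimum of its arguments and ⊗ takes their sum. Working out the expression ((-1 ⊗ 4) ⊕ (-5 ⊗ 4)) gives -1.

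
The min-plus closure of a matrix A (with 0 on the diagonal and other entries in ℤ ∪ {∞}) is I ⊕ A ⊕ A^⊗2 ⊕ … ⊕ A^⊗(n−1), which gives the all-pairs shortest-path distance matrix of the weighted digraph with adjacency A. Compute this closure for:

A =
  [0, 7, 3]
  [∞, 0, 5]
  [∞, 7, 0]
Closure =
  [0, 7, 3]
  [∞, 0, 5]
  [∞, 7, 0]

This is the Floyd-Warshall all-pairs shortest-path computation. For each intermediate vertex k = 0, 1, …, 2, update dist[i][j] ← min(dist[i][j], dist[i][k] + dist[k][j]). The final matrix gives, for each (i, j), the minimum total weight of any directed path from i to j (possibly empty when i = j).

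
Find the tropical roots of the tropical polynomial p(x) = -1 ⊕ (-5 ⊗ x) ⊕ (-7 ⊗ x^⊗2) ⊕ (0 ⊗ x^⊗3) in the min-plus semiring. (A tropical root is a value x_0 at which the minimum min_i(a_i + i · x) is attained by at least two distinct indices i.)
Roots: {-7, 2, 4}

Each tropical root is a break point of the lower envelope of the lines y = a_i + i · x (there are 4 lines, with slopes 0, 1, ..., 3). Only the lines that attain the minimum somewhere contribute to roots; other lines are dominated. Here the surviving (envelope) indices are i = 3, i = 2, i = 1, i = 0.
Intersections between consecutive envelope lines give the roots: for adjacent envelope indices i < j the intersection is x = (a_i − a_j) / (j − i). Reading off the sorted break points: {-7, 2, 4}.
Verification: at each break x_0, at least two indices attain the minimum of min_i(a_i + i · x_0).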